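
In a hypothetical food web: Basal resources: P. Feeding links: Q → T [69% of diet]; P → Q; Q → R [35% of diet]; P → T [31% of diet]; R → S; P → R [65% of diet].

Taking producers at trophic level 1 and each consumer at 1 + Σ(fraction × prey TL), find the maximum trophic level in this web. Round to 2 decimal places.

3.35

Q: 1 + 1 = 2
R: 1 + (0.65×1 + 0.35×2) = 2.35
S: 1 + 2.35 = 3.35
T: 1 + (0.31×1 + 0.69×2) = 2.69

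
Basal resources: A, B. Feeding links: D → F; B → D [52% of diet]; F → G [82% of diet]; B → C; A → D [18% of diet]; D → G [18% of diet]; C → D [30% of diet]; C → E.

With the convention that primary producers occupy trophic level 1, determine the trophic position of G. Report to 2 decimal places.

C: 1 + 1 = 2
D: 1 + (0.52×1 + 0.18×1 + 0.3×2) = 2.3
E: 1 + 2 = 3
F: 1 + 2.3 = 3.3
G: 1 + (0.82×3.3 + 0.18×2.3) = 4.12

4.12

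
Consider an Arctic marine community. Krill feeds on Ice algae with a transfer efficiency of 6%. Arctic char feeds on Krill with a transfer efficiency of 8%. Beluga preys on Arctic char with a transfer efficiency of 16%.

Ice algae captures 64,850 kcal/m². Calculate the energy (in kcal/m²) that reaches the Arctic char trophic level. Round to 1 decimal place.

311.3 kcal/m²

Krill: 64850 × 0.06 = 3891 kcal/m²
Arctic char: 3891 × 0.08 = 311.28 kcal/m²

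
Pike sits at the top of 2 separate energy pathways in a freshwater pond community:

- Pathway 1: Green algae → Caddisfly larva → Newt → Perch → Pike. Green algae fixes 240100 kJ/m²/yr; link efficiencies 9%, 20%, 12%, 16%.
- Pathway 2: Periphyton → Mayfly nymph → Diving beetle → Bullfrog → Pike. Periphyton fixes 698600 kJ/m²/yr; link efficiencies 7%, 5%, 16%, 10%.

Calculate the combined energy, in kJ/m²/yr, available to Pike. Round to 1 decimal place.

Pathway 1: 240100 × 0.09 × 0.2 × 0.12 × 0.16 = 82.97856 kJ/m²/yr
Pathway 2: 698600 × 0.07 × 0.05 × 0.16 × 0.1 = 39.1216 kJ/m²/yr
Total at Pike: 82.97856 + 39.1216 = 122.10016 kJ/m²/yr

122.1 kJ/m²/yr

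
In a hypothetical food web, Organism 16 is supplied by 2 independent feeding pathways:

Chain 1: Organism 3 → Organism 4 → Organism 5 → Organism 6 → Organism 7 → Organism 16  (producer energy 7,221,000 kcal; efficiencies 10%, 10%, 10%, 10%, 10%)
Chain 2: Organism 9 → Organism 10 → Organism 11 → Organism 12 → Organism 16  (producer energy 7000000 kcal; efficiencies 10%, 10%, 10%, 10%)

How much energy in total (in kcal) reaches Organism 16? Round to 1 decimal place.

772.2 kcal

Chain 1: 7221000 × 0.1 × 0.1 × 0.1 × 0.1 × 0.1 = 72.21 kcal
Chain 2: 7000000 × 0.1 × 0.1 × 0.1 × 0.1 = 700 kcal
Total at Organism 16: 72.21 + 700 = 772.21 kcal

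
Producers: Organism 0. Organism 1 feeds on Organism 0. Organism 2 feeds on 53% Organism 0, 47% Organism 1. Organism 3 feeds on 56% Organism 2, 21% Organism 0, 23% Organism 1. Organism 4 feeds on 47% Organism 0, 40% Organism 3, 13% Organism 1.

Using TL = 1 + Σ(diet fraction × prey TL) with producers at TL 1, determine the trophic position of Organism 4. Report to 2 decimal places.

Organism 1: 1 + 1 = 2
Organism 2: 1 + (0.53×1 + 0.47×2) = 2.47
Organism 3: 1 + (0.56×2.47 + 0.21×1 + 0.23×2) = 3.0532
Organism 4: 1 + (0.47×1 + 0.4×3.0532 + 0.13×2) = 2.95128

2.95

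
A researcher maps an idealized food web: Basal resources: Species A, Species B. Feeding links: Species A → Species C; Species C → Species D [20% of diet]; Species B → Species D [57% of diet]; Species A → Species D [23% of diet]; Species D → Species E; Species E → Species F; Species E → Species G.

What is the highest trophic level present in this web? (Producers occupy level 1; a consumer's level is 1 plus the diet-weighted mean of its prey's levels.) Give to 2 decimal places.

4.20

Species C: 1 + 1 = 2
Species D: 1 + (0.2×2 + 0.57×1 + 0.23×1) = 2.2
Species E: 1 + 2.2 = 3.2
Species F: 1 + 3.2 = 4.2
Species G: 1 + 3.2 = 4.2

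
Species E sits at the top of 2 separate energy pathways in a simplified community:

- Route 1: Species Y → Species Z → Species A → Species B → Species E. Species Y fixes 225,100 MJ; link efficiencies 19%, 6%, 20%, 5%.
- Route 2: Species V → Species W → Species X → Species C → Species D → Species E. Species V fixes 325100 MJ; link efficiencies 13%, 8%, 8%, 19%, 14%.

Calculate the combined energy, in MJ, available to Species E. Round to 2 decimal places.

32.86 MJ

Route 1: 225100 × 0.19 × 0.06 × 0.2 × 0.05 = 25.6614 MJ
Route 2: 325100 × 0.13 × 0.08 × 0.08 × 0.19 × 0.14 = 7.19485312 MJ
Total at Species E: 25.6614 + 7.19485312 = 32.85625312 MJ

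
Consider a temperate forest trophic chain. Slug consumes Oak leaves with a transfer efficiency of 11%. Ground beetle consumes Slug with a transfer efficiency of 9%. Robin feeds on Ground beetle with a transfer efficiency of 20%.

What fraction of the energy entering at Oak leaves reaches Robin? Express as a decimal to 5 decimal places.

0.00198

Product of link efficiencies: 0.11 × 0.09 × 0.2 = 0.00198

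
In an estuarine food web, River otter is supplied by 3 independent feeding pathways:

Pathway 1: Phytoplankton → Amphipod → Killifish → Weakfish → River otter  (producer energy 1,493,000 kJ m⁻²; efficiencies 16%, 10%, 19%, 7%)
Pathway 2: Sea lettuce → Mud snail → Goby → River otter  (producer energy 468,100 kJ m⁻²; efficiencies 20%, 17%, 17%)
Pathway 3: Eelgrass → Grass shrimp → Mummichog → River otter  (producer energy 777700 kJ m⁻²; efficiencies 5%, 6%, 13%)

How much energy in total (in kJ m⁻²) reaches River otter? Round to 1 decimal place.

3326.6 kJ m⁻²

Pathway 1: 1493000 × 0.16 × 0.1 × 0.19 × 0.07 = 317.7104 kJ m⁻²
Pathway 2: 468100 × 0.2 × 0.17 × 0.17 = 2705.618 kJ m⁻²
Pathway 3: 777700 × 0.05 × 0.06 × 0.13 = 303.303 kJ m⁻²
Total at River otter: 317.7104 + 2705.618 + 303.303 = 3326.6314 kJ m⁻²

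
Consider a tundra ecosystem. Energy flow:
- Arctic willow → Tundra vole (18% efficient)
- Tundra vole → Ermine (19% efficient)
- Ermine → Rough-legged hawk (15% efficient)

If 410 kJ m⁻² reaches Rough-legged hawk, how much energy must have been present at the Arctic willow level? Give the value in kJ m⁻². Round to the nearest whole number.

79922 kJ m⁻²

Cumulative transfer efficiency: 0.18 × 0.19 × 0.15 = 0.00513
Arctic willow energy = 410 / 0.00513 = 79922 kJ m⁻²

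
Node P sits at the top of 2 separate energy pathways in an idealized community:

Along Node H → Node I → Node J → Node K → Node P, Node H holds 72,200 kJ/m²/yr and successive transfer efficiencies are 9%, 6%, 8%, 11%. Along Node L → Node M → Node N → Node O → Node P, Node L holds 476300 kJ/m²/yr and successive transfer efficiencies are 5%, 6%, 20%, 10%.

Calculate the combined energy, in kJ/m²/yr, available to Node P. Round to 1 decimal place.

32.0 kJ/m²/yr

Via Node H: 72200 × 0.09 × 0.06 × 0.08 × 0.11 = 3.430944 kJ/m²/yr
Via Node L: 476300 × 0.05 × 0.06 × 0.2 × 0.1 = 28.578 kJ/m²/yr
Total at Node P: 3.430944 + 28.578 = 32.008944 kJ/m²/yr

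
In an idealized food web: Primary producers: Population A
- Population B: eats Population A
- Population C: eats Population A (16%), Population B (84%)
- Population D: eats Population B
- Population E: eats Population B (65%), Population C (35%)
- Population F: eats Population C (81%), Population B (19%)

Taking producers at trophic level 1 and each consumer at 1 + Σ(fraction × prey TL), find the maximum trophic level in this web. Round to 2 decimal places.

3.68

Population B: 1 + 1 = 2
Population C: 1 + (0.16×1 + 0.84×2) = 2.84
Population D: 1 + 2 = 3
Population E: 1 + (0.65×2 + 0.35×2.84) = 3.294
Population F: 1 + (0.81×2.84 + 0.19×2) = 3.6804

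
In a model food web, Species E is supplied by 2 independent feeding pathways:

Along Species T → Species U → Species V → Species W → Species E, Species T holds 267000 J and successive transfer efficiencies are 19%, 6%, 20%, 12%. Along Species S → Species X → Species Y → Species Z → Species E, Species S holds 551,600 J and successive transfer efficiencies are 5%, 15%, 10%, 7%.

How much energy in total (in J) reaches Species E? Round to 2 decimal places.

102.01 J

Via Species T: 267000 × 0.19 × 0.06 × 0.2 × 0.12 = 73.0512 J
Via Species S: 551600 × 0.05 × 0.15 × 0.1 × 0.07 = 28.959 J
Total at Species E: 73.0512 + 28.959 = 102.0102 J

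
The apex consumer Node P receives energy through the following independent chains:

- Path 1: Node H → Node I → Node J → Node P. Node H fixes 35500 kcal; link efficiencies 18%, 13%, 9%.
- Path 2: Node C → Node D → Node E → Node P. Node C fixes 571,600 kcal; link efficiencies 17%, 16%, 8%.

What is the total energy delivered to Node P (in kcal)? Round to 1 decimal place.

Path 1: 35500 × 0.18 × 0.13 × 0.09 = 74.763 kcal
Path 2: 571600 × 0.17 × 0.16 × 0.08 = 1243.8016 kcal
Total at Node P: 74.763 + 1243.8016 = 1318.5646 kcal

1318.6 kcal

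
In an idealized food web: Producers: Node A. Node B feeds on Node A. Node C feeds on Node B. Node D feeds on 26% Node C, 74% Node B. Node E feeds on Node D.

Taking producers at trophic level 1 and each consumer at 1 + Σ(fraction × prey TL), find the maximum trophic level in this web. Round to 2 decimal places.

4.26

Node B: 1 + 1 = 2
Node C: 1 + 2 = 3
Node D: 1 + (0.26×3 + 0.74×2) = 3.26
Node E: 1 + 3.26 = 4.26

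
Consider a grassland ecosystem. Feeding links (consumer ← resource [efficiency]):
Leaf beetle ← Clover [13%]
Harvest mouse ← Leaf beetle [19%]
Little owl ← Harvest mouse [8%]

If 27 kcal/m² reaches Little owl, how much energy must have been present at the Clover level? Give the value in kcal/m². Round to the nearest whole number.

13664 kcal/m²

Cumulative transfer efficiency: 0.13 × 0.19 × 0.08 = 0.001976
Clover energy = 27 / 0.001976 = 13664 kcal/m²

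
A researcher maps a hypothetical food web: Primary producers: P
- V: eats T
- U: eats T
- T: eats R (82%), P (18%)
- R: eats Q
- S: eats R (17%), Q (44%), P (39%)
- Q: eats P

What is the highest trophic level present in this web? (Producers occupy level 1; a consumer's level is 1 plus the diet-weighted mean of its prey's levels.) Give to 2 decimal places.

4.64

Q: 1 + 1 = 2
R: 1 + 2 = 3
S: 1 + (0.17×3 + 0.44×2 + 0.39×1) = 2.78
T: 1 + (0.82×3 + 0.18×1) = 3.64
U: 1 + 3.64 = 4.64
V: 1 + 3.64 = 4.64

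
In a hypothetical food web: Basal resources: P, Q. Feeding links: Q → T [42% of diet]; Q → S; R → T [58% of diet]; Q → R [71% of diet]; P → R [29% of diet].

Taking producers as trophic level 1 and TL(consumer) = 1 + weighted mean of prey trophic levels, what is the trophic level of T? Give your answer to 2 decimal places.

R: 1 + (0.71×1 + 0.29×1) = 2
S: 1 + 1 = 2
T: 1 + (0.42×1 + 0.58×2) = 2.58

2.58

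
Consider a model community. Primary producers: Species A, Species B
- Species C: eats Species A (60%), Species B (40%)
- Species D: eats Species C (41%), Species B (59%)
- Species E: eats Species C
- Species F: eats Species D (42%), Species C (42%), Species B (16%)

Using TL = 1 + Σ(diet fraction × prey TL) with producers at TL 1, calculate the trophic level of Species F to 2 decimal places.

Species C: 1 + (0.6×1 + 0.4×1) = 2
Species D: 1 + (0.41×2 + 0.59×1) = 2.41
Species E: 1 + 2 = 3
Species F: 1 + (0.42×2.41 + 0.42×2 + 0.16×1) = 3.0122

3.01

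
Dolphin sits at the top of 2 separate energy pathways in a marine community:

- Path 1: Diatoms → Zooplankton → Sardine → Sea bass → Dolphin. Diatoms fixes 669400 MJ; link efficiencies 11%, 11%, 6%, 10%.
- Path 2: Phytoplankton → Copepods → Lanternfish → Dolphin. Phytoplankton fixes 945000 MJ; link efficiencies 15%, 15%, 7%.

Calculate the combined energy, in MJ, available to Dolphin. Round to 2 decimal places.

Path 1: 669400 × 0.11 × 0.11 × 0.06 × 0.1 = 48.59844 MJ
Path 2: 945000 × 0.15 × 0.15 × 0.07 = 1488.375 MJ
Total at Dolphin: 48.59844 + 1488.375 = 1536.97344 MJ

1536.97 MJ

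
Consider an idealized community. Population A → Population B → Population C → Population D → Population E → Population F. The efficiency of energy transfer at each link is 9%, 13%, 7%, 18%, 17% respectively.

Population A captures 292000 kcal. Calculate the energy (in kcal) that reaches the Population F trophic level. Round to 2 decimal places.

Population B: 292000 × 0.09 = 26280 kcal
Population C: 26280 × 0.13 = 3416.4 kcal
Population D: 3416.4 × 0.07 = 239.148 kcal
Population E: 239.148 × 0.18 = 43.04664 kcal
Population F: 43.04664 × 0.17 = 7.3179288 kcal

7.32 kcal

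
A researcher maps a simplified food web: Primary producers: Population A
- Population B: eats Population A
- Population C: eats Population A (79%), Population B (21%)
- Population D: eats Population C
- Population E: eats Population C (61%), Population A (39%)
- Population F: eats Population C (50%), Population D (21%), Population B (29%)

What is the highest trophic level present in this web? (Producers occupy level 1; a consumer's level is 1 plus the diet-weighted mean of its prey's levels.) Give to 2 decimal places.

Population B: 1 + 1 = 2
Population C: 1 + (0.79×1 + 0.21×2) = 2.21
Population D: 1 + 2.21 = 3.21
Population E: 1 + (0.61×2.21 + 0.39×1) = 2.7381
Population F: 1 + (0.5×2.21 + 0.21×3.21 + 0.29×2) = 3.3591

3.36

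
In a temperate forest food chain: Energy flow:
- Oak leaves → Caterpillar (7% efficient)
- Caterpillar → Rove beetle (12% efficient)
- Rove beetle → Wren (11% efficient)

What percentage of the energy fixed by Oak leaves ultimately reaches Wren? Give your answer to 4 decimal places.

Product of link efficiencies: 0.07 × 0.12 × 0.11 = 0.000924
As a percentage: 0.000924 × 100 = 0.0924%

0.0924%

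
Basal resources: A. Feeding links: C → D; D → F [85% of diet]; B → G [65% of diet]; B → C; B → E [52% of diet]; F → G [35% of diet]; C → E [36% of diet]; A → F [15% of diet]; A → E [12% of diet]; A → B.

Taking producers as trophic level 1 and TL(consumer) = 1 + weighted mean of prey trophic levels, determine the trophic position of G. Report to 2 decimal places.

B: 1 + 1 = 2
C: 1 + 2 = 3
D: 1 + 3 = 4
E: 1 + (0.52×2 + 0.36×3 + 0.12×1) = 3.24
F: 1 + (0.15×1 + 0.85×4) = 4.55
G: 1 + (0.35×4.55 + 0.65×2) = 3.8925

3.89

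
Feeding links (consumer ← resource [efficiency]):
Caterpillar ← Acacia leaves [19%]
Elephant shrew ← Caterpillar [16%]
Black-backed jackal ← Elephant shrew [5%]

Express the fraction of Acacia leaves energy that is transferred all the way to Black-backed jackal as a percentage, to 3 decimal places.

Product of link efficiencies: 0.19 × 0.16 × 0.05 = 0.00152
As a percentage: 0.00152 × 100 = 0.152%

0.152%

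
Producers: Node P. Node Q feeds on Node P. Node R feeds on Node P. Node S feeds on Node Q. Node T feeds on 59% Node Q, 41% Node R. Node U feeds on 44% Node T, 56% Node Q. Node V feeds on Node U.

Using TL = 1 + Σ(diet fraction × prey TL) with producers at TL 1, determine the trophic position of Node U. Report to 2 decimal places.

3.44

Node Q: 1 + 1 = 2
Node R: 1 + 1 = 2
Node S: 1 + 2 = 3
Node T: 1 + (0.59×2 + 0.41×2) = 3
Node U: 1 + (0.44×3 + 0.56×2) = 3.44
Node V: 1 + 3.44 = 4.44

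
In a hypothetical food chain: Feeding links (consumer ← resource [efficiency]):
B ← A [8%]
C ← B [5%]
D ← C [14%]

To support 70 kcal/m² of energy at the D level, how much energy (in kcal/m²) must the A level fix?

Cumulative transfer efficiency: 0.08 × 0.05 × 0.14 = 0.00056
A energy = 70 / 0.00056 = 125000 kcal/m²

125000 kcal/m²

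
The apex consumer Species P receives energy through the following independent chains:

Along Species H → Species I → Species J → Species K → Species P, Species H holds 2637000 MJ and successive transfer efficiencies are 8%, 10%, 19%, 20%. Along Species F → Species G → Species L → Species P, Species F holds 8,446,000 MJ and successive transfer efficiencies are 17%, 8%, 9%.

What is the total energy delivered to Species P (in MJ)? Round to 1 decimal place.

11139.6 MJ

Via Species H: 2637000 × 0.08 × 0.1 × 0.19 × 0.2 = 801.648 MJ
Via Species F: 8446000 × 0.17 × 0.08 × 0.09 = 10337.904 MJ
Total at Species P: 801.648 + 10337.904 = 11139.552 MJ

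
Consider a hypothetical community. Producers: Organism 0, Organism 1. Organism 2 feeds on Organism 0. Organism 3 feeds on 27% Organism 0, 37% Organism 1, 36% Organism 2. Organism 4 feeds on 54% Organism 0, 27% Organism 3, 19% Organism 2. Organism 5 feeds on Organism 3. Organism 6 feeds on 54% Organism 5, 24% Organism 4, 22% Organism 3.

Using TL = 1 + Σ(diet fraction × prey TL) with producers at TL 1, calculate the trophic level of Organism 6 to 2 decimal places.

3.95

Organism 2: 1 + 1 = 2
Organism 3: 1 + (0.27×1 + 0.37×1 + 0.36×2) = 2.36
Organism 4: 1 + (0.54×1 + 0.27×2.36 + 0.19×2) = 2.5572
Organism 5: 1 + 2.36 = 3.36
Organism 6: 1 + (0.54×3.36 + 0.24×2.5572 + 0.22×2.36) = 3.947328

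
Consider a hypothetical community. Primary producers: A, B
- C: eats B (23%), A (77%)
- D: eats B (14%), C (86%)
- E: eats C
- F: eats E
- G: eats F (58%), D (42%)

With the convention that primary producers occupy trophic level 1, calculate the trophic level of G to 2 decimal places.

C: 1 + (0.23×1 + 0.77×1) = 2
D: 1 + (0.14×1 + 0.86×2) = 2.86
E: 1 + 2 = 3
F: 1 + 3 = 4
G: 1 + (0.58×4 + 0.42×2.86) = 4.5212

4.52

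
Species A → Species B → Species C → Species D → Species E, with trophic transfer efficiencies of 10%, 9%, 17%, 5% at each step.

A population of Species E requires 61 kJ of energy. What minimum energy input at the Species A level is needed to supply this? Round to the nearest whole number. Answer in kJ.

797386 kJ

Cumulative transfer efficiency: 0.1 × 0.09 × 0.17 × 0.05 = 0.0000765
Species A energy = 61 / 0.0000765 = 797386 kJ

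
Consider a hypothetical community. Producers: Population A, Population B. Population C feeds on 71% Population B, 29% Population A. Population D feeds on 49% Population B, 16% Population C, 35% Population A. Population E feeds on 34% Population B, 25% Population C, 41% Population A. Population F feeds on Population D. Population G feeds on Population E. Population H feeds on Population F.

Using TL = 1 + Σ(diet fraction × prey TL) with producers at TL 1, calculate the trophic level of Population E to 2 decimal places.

2.25

Population C: 1 + (0.71×1 + 0.29×1) = 2
Population D: 1 + (0.49×1 + 0.16×2 + 0.35×1) = 2.16
Population E: 1 + (0.34×1 + 0.25×2 + 0.41×1) = 2.25
Population F: 1 + 2.16 = 3.16
Population G: 1 + 2.25 = 3.25
Population H: 1 + 3.16 = 4.16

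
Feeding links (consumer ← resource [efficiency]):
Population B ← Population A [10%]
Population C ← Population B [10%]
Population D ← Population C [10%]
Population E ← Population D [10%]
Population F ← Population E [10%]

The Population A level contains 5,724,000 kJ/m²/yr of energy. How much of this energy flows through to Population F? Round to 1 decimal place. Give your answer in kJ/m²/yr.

Population B: 5724000 × 0.1 = 572400 kJ/m²/yr
Population C: 572400 × 0.1 = 57240 kJ/m²/yr
Population D: 57240 × 0.1 = 5724 kJ/m²/yr
Population E: 5724 × 0.1 = 572.4 kJ/m²/yr
Population F: 572.4 × 0.1 = 57.24 kJ/m²/yr

57.2 kJ/m²/yr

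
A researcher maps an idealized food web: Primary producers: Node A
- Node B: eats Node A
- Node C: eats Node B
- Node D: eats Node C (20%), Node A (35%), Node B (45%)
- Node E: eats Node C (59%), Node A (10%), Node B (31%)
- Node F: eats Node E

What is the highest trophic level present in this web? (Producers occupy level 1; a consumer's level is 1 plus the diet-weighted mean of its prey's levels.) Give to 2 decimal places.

4.49

Node B: 1 + 1 = 2
Node C: 1 + 2 = 3
Node D: 1 + (0.2×3 + 0.35×1 + 0.45×2) = 2.85
Node E: 1 + (0.59×3 + 0.1×1 + 0.31×2) = 3.49
Node F: 1 + 3.49 = 4.49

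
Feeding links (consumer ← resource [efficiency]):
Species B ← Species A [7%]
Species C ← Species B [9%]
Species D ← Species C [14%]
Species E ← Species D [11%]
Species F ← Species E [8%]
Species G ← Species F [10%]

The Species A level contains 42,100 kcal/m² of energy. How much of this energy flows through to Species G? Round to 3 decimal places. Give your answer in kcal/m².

0.033 kcal/m²

Species B: 42100 × 0.07 = 2947 kcal/m²
Species C: 2947 × 0.09 = 265.23 kcal/m²
Species D: 265.23 × 0.14 = 37.1322 kcal/m²
Species E: 37.1322 × 0.11 = 4.084542 kcal/m²
Species F: 4.084542 × 0.08 = 0.32676336 kcal/m²
Species G: 0.32676336 × 0.1 = 0.032676336 kcal/m²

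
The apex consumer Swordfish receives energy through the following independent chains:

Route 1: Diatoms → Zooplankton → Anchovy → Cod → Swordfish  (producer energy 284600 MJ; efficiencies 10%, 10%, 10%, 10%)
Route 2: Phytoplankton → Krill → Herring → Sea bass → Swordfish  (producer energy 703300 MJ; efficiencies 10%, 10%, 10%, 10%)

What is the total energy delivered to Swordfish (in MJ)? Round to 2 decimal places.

98.79 MJ

Route 1: 284600 × 0.1 × 0.1 × 0.1 × 0.1 = 28.46 MJ
Route 2: 703300 × 0.1 × 0.1 × 0.1 × 0.1 = 70.33 MJ
Total at Swordfish: 28.46 + 70.33 = 98.79 MJ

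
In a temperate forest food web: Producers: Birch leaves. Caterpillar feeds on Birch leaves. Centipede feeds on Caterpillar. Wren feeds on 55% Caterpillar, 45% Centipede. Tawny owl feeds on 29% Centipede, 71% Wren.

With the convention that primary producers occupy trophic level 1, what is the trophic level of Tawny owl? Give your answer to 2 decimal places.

4.32

Caterpillar: 1 + 1 = 2
Centipede: 1 + 2 = 3
Wren: 1 + (0.55×2 + 0.45×3) = 3.45
Tawny owl: 1 + (0.29×3 + 0.71×3.45) = 4.3195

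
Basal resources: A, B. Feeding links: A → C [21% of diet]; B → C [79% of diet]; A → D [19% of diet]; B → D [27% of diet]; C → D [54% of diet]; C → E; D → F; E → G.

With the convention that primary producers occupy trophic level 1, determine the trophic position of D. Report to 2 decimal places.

C: 1 + (0.21×1 + 0.79×1) = 2
D: 1 + (0.19×1 + 0.27×1 + 0.54×2) = 2.54
E: 1 + 2 = 3
F: 1 + 2.54 = 3.54
G: 1 + 3 = 4

2.54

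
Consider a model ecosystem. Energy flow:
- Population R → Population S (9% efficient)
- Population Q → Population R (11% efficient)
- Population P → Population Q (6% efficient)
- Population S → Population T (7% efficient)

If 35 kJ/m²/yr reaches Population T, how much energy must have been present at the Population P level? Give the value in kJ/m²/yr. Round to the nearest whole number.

Cumulative transfer efficiency: 0.06 × 0.11 × 0.09 × 0.07 = 0.00004158
Population P energy = 35 / 0.00004158 = 841751 kJ/m²/yr

841751 kJ/m²/yr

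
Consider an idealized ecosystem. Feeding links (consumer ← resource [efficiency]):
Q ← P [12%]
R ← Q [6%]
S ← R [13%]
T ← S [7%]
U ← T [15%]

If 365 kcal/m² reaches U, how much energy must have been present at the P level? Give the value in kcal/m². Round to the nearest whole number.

37138787 kcal/m²

Cumulative transfer efficiency: 0.12 × 0.06 × 0.13 × 0.07 × 0.15 = 0.000009828
P energy = 365 / 0.000009828 = 37138787 kcal/m²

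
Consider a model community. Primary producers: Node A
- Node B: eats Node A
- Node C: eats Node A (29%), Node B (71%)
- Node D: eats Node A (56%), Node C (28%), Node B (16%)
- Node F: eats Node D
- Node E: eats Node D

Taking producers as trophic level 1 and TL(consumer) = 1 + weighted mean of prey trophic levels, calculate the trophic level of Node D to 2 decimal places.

2.64

Node B: 1 + 1 = 2
Node C: 1 + (0.29×1 + 0.71×2) = 2.71
Node D: 1 + (0.56×1 + 0.28×2.71 + 0.16×2) = 2.6388
Node E: 1 + 2.6388 = 3.6388
Node F: 1 + 2.6388 = 3.6388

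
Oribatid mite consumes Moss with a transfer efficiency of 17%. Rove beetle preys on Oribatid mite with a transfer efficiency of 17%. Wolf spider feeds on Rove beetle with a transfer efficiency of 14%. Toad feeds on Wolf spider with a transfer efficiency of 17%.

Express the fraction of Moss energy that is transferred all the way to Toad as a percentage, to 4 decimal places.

Product of link efficiencies: 0.17 × 0.17 × 0.14 × 0.17 = 0.00068782
As a percentage: 0.00068782 × 100 = 0.0688%

0.0688%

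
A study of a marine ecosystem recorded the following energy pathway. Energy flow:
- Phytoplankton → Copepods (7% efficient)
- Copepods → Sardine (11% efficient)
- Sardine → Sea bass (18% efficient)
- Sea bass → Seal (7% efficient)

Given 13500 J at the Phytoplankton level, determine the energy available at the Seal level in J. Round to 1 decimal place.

1.3 J

Copepods: 13500 × 0.07 = 945 J
Sardine: 945 × 0.11 = 103.95 J
Sea bass: 103.95 × 0.18 = 18.711 J
Seal: 18.711 × 0.07 = 1.30977 J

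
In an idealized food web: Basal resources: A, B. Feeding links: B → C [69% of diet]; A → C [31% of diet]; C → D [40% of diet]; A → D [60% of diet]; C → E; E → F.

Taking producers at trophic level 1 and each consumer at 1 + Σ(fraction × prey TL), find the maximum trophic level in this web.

4

C: 1 + (0.69×1 + 0.31×1) = 2
D: 1 + (0.4×2 + 0.6×1) = 2.4
E: 1 + 2 = 3
F: 1 + 3 = 4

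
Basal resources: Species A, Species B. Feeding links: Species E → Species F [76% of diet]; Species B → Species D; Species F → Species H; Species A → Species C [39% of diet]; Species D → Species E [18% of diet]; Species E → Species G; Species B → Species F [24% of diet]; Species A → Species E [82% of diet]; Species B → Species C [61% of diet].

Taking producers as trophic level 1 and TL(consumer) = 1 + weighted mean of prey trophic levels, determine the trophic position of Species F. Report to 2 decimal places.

2.90

Species C: 1 + (0.39×1 + 0.61×1) = 2
Species D: 1 + 1 = 2
Species E: 1 + (0.18×2 + 0.82×1) = 2.18
Species F: 1 + (0.76×2.18 + 0.24×1) = 2.8968
Species G: 1 + 2.18 = 3.18
Species H: 1 + 2.8968 = 3.8968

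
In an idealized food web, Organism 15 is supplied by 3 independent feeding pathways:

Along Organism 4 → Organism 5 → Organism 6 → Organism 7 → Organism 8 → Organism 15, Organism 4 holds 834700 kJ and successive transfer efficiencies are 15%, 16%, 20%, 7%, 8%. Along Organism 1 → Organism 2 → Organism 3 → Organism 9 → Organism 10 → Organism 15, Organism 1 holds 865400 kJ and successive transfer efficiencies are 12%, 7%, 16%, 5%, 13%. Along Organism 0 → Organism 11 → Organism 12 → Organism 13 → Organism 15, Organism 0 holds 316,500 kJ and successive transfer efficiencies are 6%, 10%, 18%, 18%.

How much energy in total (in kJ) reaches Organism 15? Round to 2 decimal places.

Via Organism 4: 834700 × 0.15 × 0.16 × 0.2 × 0.07 × 0.08 = 22.436736 kJ
Via Organism 1: 865400 × 0.12 × 0.07 × 0.16 × 0.05 × 0.13 = 7.5601344 kJ
Via Organism 0: 316500 × 0.06 × 0.1 × 0.18 × 0.18 = 61.5276 kJ
Total at Organism 15: 22.436736 + 7.5601344 + 61.5276 = 91.5244704 kJ

91.52 kJ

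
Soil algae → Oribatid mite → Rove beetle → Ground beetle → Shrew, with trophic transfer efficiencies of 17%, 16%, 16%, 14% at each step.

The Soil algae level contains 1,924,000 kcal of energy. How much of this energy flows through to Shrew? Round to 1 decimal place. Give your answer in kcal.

1172.3 kcal

Oribatid mite: 1924000 × 0.17 = 327080 kcal
Rove beetle: 327080 × 0.16 = 52332.8 kcal
Ground beetle: 52332.8 × 0.16 = 8373.248 kcal
Shrew: 8373.248 × 0.14 = 1172.25472 kcal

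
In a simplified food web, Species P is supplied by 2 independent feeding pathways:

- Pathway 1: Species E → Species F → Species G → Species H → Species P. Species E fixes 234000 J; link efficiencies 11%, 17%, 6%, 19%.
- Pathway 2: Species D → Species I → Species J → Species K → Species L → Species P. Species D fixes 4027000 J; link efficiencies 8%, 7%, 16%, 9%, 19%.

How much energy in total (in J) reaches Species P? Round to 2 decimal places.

Pathway 1: 234000 × 0.11 × 0.17 × 0.06 × 0.19 = 49.88412 J
Pathway 2: 4027000 × 0.08 × 0.07 × 0.16 × 0.09 × 0.19 = 61.7000832 J
Total at Species P: 49.88412 + 61.7000832 = 111.5842032 J

111.58 J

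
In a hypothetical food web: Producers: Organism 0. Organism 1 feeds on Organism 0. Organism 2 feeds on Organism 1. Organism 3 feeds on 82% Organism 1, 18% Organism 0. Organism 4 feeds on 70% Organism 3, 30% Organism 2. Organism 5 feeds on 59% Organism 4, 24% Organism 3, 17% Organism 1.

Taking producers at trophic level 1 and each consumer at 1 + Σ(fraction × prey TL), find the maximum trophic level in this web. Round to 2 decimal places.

4.30

Organism 1: 1 + 1 = 2
Organism 2: 1 + 2 = 3
Organism 3: 1 + (0.82×2 + 0.18×1) = 2.82
Organism 4: 1 + (0.7×2.82 + 0.3×3) = 3.874
Organism 5: 1 + (0.59×3.874 + 0.24×2.82 + 0.17×2) = 4.30246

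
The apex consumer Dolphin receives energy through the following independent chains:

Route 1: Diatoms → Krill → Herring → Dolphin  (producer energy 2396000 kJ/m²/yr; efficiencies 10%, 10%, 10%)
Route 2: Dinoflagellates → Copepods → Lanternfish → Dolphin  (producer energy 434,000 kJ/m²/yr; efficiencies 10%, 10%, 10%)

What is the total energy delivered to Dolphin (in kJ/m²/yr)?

2830 kJ/m²/yr

Route 1: 2396000 × 0.1 × 0.1 × 0.1 = 2396 kJ/m²/yr
Route 2: 434000 × 0.1 × 0.1 × 0.1 = 434 kJ/m²/yr
Total at Dolphin: 2396 + 434 = 2830 kJ/m²/yr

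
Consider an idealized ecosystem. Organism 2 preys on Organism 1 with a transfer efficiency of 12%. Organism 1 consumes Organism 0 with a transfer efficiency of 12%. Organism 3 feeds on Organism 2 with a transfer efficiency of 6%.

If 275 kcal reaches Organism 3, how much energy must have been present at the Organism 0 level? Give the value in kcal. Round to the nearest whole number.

318287 kcal

Cumulative transfer efficiency: 0.12 × 0.12 × 0.06 = 0.000864
Organism 0 energy = 275 / 0.000864 = 318287 kcal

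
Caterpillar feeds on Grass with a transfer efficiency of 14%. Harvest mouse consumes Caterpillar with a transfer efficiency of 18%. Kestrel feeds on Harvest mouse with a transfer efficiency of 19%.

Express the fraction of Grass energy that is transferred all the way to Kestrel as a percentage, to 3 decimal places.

0.479%

Product of link efficiencies: 0.14 × 0.18 × 0.19 = 0.004788
As a percentage: 0.004788 × 100 = 0.479%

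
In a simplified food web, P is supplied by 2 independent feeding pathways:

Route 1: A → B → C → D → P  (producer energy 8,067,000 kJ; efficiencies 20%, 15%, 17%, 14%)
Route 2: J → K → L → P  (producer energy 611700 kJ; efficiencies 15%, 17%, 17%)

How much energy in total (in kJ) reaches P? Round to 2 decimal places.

8411.56 kJ

Route 1: 8067000 × 0.2 × 0.15 × 0.17 × 0.14 = 5759.838 kJ
Route 2: 611700 × 0.15 × 0.17 × 0.17 = 2651.7195 kJ
Total at P: 5759.838 + 2651.7195 = 8411.5575 kJ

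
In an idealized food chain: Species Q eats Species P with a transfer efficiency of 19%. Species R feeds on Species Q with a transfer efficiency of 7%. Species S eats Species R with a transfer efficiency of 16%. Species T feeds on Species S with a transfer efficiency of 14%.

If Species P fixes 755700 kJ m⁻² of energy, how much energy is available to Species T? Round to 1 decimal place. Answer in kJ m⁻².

225.1 kJ m⁻²

Species Q: 755700 × 0.19 = 143583 kJ m⁻²
Species R: 143583 × 0.07 = 10050.81 kJ m⁻²
Species S: 10050.81 × 0.16 = 1608.1296 kJ m⁻²
Species T: 1608.1296 × 0.14 = 225.138144 kJ m⁻²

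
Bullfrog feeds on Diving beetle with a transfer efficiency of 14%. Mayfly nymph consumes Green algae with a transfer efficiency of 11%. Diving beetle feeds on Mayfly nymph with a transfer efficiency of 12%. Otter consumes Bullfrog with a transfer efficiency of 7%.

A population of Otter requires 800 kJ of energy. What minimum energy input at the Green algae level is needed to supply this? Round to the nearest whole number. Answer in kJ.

Cumulative transfer efficiency: 0.11 × 0.12 × 0.14 × 0.07 = 0.00012936
Green algae energy = 800 / 0.00012936 = 6184292 kJ

6184292 kJ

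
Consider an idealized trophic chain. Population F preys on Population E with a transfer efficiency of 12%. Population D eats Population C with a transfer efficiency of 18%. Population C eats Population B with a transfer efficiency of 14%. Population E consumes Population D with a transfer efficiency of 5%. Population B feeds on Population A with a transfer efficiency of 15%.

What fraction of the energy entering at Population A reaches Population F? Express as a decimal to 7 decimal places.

0.0000227

Product of link efficiencies: 0.15 × 0.14 × 0.18 × 0.05 × 0.12 = 0.00002268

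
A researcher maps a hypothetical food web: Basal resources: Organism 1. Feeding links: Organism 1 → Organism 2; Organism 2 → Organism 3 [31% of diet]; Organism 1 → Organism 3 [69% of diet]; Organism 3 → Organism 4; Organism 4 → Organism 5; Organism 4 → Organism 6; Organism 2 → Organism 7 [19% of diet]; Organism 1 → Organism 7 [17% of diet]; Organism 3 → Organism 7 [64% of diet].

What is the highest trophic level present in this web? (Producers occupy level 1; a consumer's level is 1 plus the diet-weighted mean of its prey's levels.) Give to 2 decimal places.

4.31

Organism 2: 1 + 1 = 2
Organism 3: 1 + (0.31×2 + 0.69×1) = 2.31
Organism 4: 1 + 2.31 = 3.31
Organism 5: 1 + 3.31 = 4.31
Organism 6: 1 + 3.31 = 4.31
Organism 7: 1 + (0.19×2 + 0.17×1 + 0.64×2.31) = 3.0284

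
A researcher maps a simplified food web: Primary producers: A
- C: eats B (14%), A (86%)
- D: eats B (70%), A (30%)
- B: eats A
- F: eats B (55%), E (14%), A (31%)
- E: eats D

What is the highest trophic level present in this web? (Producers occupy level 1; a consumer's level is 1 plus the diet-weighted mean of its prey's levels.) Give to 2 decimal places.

B: 1 + 1 = 2
C: 1 + (0.14×2 + 0.86×1) = 2.14
D: 1 + (0.7×2 + 0.3×1) = 2.7
E: 1 + 2.7 = 3.7
F: 1 + (0.55×2 + 0.14×3.7 + 0.31×1) = 2.928

3.70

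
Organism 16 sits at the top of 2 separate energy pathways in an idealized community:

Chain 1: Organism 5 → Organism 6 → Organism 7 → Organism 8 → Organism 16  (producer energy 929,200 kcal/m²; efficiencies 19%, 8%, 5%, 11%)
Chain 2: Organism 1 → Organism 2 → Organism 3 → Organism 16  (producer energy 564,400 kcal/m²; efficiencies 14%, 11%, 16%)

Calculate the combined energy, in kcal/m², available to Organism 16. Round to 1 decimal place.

1468.4 kcal/m²

Chain 1: 929200 × 0.19 × 0.08 × 0.05 × 0.11 = 77.68112 kcal/m²
Chain 2: 564400 × 0.14 × 0.11 × 0.16 = 1390.6816 kcal/m²
Total at Organism 16: 77.68112 + 1390.6816 = 1468.36272 kcal/m²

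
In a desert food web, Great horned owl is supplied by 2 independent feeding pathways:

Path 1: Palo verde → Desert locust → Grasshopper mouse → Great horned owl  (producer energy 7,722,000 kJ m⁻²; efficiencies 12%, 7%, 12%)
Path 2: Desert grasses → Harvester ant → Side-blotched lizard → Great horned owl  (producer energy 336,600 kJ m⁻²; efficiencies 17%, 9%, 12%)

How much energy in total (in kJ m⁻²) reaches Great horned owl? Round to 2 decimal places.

8401.77 kJ m⁻²

Path 1: 7722000 × 0.12 × 0.07 × 0.12 = 7783.776 kJ m⁻²
Path 2: 336600 × 0.17 × 0.09 × 0.12 = 617.9976 kJ m⁻²
Total at Great horned owl: 7783.776 + 617.9976 = 8401.7736 kJ m⁻²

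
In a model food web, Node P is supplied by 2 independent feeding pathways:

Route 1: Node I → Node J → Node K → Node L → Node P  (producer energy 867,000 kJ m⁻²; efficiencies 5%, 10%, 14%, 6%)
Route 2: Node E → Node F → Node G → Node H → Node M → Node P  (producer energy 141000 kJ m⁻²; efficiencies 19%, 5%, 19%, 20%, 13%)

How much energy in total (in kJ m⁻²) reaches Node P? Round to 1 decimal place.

43.0 kJ m⁻²

Route 1: 867000 × 0.05 × 0.1 × 0.14 × 0.06 = 36.414 kJ m⁻²
Route 2: 141000 × 0.19 × 0.05 × 0.19 × 0.2 × 0.13 = 6.61713 kJ m⁻²
Total at Node P: 36.414 + 6.61713 = 43.03113 kJ m⁻²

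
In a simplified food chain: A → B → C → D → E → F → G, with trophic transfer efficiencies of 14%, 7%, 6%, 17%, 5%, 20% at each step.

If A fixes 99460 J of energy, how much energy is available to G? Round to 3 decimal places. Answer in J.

B: 99460 × 0.14 = 13924.4 J
C: 13924.4 × 0.07 = 974.708 J
D: 974.708 × 0.06 = 58.48248 J
E: 58.48248 × 0.17 = 9.9420216 J
F: 9.9420216 × 0.05 = 0.49710108 J
G: 0.49710108 × 0.2 = 0.099420216 J

0.099 J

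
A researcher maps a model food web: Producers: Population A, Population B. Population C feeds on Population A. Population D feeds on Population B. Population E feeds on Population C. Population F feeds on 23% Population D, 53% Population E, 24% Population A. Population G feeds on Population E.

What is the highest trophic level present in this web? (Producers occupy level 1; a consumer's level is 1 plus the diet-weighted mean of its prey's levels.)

4

Population C: 1 + 1 = 2
Population D: 1 + 1 = 2
Population E: 1 + 2 = 3
Population F: 1 + (0.23×2 + 0.53×3 + 0.24×1) = 3.29
Population G: 1 + 3 = 4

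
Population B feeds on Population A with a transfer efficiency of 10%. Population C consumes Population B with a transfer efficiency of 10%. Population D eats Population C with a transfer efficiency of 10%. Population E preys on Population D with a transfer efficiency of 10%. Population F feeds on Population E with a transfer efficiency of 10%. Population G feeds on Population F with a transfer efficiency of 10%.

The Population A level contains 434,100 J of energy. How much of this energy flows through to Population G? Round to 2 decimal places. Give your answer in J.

0.43 J

Population B: 434100 × 0.1 = 43410 J
Population C: 43410 × 0.1 = 4341 J
Population D: 4341 × 0.1 = 434.1 J
Population E: 434.1 × 0.1 = 43.41 J
Population F: 43.41 × 0.1 = 4.341 J
Population G: 4.341 × 0.1 = 0.4341 J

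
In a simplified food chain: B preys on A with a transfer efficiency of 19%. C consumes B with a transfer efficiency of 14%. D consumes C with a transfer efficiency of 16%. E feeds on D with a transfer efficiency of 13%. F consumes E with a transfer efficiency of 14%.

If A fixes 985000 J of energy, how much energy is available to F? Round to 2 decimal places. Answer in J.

76.30 J

B: 985000 × 0.19 = 187150 J
C: 187150 × 0.14 = 26201 J
D: 26201 × 0.16 = 4192.16 J
E: 4192.16 × 0.13 = 544.9808 J
F: 544.9808 × 0.14 = 76.297312 J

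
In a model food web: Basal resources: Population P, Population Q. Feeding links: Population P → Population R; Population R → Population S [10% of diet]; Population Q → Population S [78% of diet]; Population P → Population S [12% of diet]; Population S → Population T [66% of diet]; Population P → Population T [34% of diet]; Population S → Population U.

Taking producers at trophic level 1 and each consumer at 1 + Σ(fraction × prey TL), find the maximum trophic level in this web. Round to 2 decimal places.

3.10

Population R: 1 + 1 = 2
Population S: 1 + (0.1×2 + 0.78×1 + 0.12×1) = 2.1
Population T: 1 + (0.66×2.1 + 0.34×1) = 2.726
Population U: 1 + 2.1 = 3.1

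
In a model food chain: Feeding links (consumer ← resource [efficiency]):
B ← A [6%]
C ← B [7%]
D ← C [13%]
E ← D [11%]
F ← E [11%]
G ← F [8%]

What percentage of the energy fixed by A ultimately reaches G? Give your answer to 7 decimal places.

0.0000529%

Product of link efficiencies: 0.06 × 0.07 × 0.13 × 0.11 × 0.11 × 0.08 = 0.000000528528
As a percentage: 0.000000528528 × 100 = 0.0000529%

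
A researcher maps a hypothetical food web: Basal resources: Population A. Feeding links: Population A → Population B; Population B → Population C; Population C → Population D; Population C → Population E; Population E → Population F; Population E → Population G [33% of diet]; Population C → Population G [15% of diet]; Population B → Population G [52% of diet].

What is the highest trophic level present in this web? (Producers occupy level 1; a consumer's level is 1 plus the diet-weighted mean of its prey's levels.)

5

Population B: 1 + 1 = 2
Population C: 1 + 2 = 3
Population D: 1 + 3 = 4
Population E: 1 + 3 = 4
Population F: 1 + 4 = 5
Population G: 1 + (0.33×4 + 0.15×3 + 0.52×2) = 3.81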